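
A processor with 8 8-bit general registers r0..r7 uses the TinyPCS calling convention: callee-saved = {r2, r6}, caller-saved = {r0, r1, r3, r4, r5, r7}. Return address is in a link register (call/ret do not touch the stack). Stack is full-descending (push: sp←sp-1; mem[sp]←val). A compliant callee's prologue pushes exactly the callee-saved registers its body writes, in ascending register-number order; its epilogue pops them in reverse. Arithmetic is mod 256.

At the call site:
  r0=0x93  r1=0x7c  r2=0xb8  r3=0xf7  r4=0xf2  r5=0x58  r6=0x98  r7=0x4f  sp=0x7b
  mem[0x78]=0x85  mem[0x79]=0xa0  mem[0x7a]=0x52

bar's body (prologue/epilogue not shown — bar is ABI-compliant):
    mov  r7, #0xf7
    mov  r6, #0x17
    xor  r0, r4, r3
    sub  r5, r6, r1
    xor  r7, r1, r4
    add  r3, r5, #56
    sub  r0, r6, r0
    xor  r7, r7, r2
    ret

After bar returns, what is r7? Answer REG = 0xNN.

REG = 0x36

prologue: push r6 -> mem[0x7a]=0x98, sp=0x7a
body[0] mov  r7, #0xf7 -> r7=0xf7
body[1] mov  r6, #0x17 -> r6=0x17
body[2] xor  r0, r4, r3 -> r0=0x05
body[3] sub  r5, r6, r1 -> r5=0x9b
body[4] xor  r7, r1, r4 -> r7=0x8e
body[5] add  r3, r5, #56 -> r3=0xd3
body[6] sub  r0, r6, r0 -> r0=0x12
body[7] xor  r7, r7, r2 -> r7=0x36
epilogue: pop r6=0x98, sp=0x7b
r7 is caller-saved -> body value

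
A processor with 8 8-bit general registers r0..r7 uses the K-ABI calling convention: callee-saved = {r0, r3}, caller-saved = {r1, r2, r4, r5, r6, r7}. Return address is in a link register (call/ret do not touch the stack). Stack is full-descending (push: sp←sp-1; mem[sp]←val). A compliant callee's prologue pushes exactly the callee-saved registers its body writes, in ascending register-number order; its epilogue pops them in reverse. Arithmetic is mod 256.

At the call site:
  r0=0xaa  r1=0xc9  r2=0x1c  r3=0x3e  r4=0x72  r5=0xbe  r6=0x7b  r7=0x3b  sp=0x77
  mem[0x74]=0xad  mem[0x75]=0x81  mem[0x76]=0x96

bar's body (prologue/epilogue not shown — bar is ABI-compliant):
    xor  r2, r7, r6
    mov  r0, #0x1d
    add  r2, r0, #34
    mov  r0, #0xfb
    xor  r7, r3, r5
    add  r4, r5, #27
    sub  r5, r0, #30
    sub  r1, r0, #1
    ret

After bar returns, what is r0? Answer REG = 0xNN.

REG = 0xaa

prologue: push r0 → mem[0x76]=0xaa, sp=0x76
body[0] xor  r2, r7, r6 → r2=0x40
body[1] mov  r0, #0x1d → r0=0x1d
body[2] add  r2, r0, #34 → r2=0x3f
body[3] mov  r0, #0xfb → r0=0xfb
body[4] xor  r7, r3, r5 → r7=0x80
body[5] add  r4, r5, #27 → r4=0xd9
body[6] sub  r5, r0, #30 → r5=0xdd
body[7] sub  r1, r0, #1 → r1=0xfa
epilogue: pop r0=0xaa, sp=0x77
r0 is callee-saved → restored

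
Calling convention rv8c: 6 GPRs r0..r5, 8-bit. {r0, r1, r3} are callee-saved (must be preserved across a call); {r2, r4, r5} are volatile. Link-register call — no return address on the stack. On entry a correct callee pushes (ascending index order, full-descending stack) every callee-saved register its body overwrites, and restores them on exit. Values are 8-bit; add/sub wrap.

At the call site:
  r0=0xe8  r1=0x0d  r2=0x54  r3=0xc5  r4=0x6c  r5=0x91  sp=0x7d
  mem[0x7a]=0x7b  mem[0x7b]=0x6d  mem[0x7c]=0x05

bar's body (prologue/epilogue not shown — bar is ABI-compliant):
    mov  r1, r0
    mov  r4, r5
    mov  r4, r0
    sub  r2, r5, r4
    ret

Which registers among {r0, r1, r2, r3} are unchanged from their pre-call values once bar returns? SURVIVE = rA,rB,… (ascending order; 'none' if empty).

SURVIVE = r0,r1,r3

prologue: push r1 -> mem[0x7c]=0x0d, sp=0x7c
body[0] mov  r1, r0 -> r1=0xe8
body[1] mov  r4, r5 -> r4=0x91
body[2] mov  r4, r0 -> r4=0xe8
body[3] sub  r2, r5, r4 -> r2=0xa9
epilogue: pop r1=0x0d, sp=0x7d
r0: callee-saved, written=False
r1: callee-saved, written=True
r2: caller-saved, written=True
r3: callee-saved, written=False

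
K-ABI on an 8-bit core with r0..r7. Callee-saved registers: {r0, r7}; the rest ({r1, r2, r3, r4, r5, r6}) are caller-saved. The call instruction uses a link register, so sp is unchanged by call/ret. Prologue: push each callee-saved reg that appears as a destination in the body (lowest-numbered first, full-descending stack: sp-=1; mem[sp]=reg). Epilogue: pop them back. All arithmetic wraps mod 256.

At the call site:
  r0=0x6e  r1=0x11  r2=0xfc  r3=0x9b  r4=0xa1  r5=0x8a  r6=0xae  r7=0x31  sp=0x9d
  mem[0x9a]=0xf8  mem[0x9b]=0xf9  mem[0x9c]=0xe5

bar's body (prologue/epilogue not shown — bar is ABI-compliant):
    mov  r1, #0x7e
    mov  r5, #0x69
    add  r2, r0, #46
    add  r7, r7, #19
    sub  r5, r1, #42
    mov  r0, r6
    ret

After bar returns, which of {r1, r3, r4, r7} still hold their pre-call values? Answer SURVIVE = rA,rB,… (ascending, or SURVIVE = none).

prologue: push r0 -> mem[0x9c]=0x6e, sp=0x9c
prologue: push r7 -> mem[0x9b]=0x31, sp=0x9b
body[0] mov  r1, #0x7e -> r1=0x7e
body[1] mov  r5, #0x69 -> r5=0x69
body[2] add  r2, r0, #46 -> r2=0x9c
body[3] add  r7, r7, #19 -> r7=0x44
body[4] sub  r5, r1, #42 -> r5=0x54
body[5] mov  r0, r6 -> r0=0xae
epilogue: pop r7=0x31, sp=0x9c
epilogue: pop r0=0x6e, sp=0x9d
r1: caller-saved, written=True
r3: caller-saved, written=False
r4: caller-saved, written=False
r7: callee-saved, written=True

SURVIVE = r3,r4,r7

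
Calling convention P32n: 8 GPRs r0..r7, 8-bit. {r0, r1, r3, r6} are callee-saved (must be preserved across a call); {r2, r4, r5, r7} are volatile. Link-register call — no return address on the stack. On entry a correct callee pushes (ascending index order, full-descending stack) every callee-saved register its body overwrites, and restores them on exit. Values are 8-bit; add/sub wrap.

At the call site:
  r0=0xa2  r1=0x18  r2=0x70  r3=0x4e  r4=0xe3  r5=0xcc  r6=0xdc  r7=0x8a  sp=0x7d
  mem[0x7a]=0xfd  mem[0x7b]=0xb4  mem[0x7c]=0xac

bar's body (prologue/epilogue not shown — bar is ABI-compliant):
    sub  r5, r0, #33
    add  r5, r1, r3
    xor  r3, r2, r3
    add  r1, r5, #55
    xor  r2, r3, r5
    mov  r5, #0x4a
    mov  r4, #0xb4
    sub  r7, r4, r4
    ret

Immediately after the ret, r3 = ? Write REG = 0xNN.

prologue: push r1 -> mem[0x7c]=0x18, sp=0x7c
prologue: push r3 -> mem[0x7b]=0x4e, sp=0x7b
body[0] sub  r5, r0, #33 -> r5=0x81
body[1] add  r5, r1, r3 -> r5=0x66
body[2] xor  r3, r2, r3 -> r3=0x3e
body[3] add  r1, r5, #55 -> r1=0x9d
body[4] xor  r2, r3, r5 -> r2=0x58
body[5] mov  r5, #0x4a -> r5=0x4a
body[6] mov  r4, #0xb4 -> r4=0xb4
body[7] sub  r7, r4, r4 -> r7=0x00
epilogue: pop r3=0x4e, sp=0x7c
epilogue: pop r1=0x18, sp=0x7d
r3 is callee-saved -> restored

REG = 0x4e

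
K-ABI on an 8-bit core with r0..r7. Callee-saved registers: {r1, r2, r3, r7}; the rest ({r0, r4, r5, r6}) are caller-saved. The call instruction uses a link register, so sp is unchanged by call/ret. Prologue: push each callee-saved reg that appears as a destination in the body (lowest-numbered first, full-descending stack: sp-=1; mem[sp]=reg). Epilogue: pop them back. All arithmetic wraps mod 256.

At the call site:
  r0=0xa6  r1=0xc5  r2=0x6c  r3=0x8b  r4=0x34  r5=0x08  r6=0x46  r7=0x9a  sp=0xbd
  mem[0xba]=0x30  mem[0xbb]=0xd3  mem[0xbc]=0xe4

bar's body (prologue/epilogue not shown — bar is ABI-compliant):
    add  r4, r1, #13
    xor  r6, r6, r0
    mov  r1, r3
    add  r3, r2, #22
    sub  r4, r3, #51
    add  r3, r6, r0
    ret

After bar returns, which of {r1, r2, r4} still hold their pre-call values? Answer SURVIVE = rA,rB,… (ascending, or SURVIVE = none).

SURVIVE = r1,r2

prologue: push r1 -> mem[0xbc]=0xc5, sp=0xbc
prologue: push r3 -> mem[0xbb]=0x8b, sp=0xbb
body[0] add  r4, r1, #13 -> r4=0xd2
body[1] xor  r6, r6, r0 -> r6=0xe0
body[2] mov  r1, r3 -> r1=0x8b
body[3] add  r3, r2, #22 -> r3=0x82
body[4] sub  r4, r3, #51 -> r4=0x4f
body[5] add  r3, r6, r0 -> r3=0x86
epilogue: pop r3=0x8b, sp=0xbc
epilogue: pop r1=0xc5, sp=0xbd
r1: callee-saved, written=True
r2: callee-saved, written=False
r4: caller-saved, written=True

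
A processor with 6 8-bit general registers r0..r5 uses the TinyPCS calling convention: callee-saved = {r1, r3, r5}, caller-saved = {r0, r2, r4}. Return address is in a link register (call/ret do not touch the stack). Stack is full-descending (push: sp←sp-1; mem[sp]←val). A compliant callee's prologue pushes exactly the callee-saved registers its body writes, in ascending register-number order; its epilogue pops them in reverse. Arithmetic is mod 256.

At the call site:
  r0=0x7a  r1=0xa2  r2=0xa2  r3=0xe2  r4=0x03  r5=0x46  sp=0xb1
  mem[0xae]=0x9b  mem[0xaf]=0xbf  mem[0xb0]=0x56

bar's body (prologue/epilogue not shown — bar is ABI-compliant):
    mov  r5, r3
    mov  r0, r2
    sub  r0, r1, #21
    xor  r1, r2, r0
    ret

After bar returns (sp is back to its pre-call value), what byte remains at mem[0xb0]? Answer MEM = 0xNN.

prologue: push r1 → mem[0xb0]=0xa2, sp=0xb0
prologue: push r5 → mem[0xaf]=0x46, sp=0xaf
body[0] mov  r5, r3 → r5=0xe2
body[1] mov  r0, r2 → r0=0xa2
body[2] sub  r0, r1, #21 → r0=0x8d
body[3] xor  r1, r2, r0 → r1=0x2f
epilogue: pop r5=0x46, sp=0xb0
epilogue: pop r1=0xa2, sp=0xb1
prologue pushed ['r1', 'r5'] at ['0xb0', '0xaf']

MEM = 0xa2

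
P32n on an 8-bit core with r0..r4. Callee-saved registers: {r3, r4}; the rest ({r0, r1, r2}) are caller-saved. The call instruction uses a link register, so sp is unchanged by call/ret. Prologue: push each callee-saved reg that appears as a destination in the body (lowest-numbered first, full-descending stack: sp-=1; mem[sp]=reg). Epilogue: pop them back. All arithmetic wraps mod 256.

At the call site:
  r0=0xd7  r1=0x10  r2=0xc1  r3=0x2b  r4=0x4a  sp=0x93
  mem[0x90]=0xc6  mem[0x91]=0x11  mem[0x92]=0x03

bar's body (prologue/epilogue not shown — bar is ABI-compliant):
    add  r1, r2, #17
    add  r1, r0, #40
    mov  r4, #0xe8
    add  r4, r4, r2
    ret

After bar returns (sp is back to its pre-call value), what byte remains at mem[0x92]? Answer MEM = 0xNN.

prologue: push r4 → mem[0x92]=0x4a, sp=0x92
body[0] add  r1, r2, #17 → r1=0xd2
body[1] add  r1, r0, #40 → r1=0xff
body[2] mov  r4, #0xe8 → r4=0xe8
body[3] add  r4, r4, r2 → r4=0xa9
epilogue: pop r4=0x4a, sp=0x93
prologue pushed ['r4'] at ['0x92']

MEM = 0x4a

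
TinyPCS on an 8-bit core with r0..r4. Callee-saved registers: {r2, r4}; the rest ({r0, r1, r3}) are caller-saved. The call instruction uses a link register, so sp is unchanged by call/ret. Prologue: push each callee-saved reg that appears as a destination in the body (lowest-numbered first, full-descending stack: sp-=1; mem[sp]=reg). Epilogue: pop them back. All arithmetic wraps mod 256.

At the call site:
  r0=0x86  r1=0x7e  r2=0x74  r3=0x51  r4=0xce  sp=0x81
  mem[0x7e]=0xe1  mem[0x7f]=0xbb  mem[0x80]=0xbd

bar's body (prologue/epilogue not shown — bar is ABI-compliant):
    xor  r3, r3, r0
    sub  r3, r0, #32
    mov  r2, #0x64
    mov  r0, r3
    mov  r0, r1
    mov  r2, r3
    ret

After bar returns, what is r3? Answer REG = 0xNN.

REG = 0x66

prologue: push r2 -> mem[0x80]=0x74, sp=0x80
body[0] xor  r3, r3, r0 -> r3=0xd7
body[1] sub  r3, r0, #32 -> r3=0x66
body[2] mov  r2, #0x64 -> r2=0x64
body[3] mov  r0, r3 -> r0=0x66
body[4] mov  r0, r1 -> r0=0x7e
body[5] mov  r2, r3 -> r2=0x66
epilogue: pop r2=0x74, sp=0x81
r3 is caller-saved -> body value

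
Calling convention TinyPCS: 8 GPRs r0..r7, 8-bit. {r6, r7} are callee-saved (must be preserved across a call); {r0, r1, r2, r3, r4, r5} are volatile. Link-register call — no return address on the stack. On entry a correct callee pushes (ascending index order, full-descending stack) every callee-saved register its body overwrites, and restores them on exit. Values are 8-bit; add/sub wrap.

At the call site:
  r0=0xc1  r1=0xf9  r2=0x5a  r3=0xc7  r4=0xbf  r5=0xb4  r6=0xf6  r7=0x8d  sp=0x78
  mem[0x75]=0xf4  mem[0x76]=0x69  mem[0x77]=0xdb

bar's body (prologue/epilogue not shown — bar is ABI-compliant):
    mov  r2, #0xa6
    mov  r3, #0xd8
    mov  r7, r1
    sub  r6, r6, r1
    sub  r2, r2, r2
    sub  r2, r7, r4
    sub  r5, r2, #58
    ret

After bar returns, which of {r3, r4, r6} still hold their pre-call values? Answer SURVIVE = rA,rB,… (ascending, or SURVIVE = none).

prologue: push r6 → mem[0x77]=0xf6, sp=0x77
prologue: push r7 → mem[0x76]=0x8d, sp=0x76
body[0] mov  r2, #0xa6 → r2=0xa6
body[1] mov  r3, #0xd8 → r3=0xd8
body[2] mov  r7, r1 → r7=0xf9
body[3] sub  r6, r6, r1 → r6=0xfd
body[4] sub  r2, r2, r2 → r2=0x00
body[5] sub  r2, r7, r4 → r2=0x3a
body[6] sub  r5, r2, #58 → r5=0x00
epilogue: pop r7=0x8d, sp=0x77
epilogue: pop r6=0xf6, sp=0x78
r3: caller-saved, written=True
r4: caller-saved, written=False
r6: callee-saved, written=True

SURVIVE = r4,r6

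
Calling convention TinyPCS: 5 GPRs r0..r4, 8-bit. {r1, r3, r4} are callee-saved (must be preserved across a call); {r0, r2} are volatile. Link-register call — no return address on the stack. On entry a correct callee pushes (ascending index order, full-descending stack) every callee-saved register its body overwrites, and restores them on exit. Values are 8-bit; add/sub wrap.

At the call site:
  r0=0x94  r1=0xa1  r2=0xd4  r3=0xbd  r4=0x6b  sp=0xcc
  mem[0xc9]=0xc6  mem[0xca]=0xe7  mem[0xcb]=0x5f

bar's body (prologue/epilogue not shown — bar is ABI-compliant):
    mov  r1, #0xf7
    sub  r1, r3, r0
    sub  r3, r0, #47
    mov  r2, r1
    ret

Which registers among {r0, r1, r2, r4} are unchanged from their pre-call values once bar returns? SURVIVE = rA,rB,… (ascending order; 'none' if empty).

prologue: push r1 → mem[0xcb]=0xa1, sp=0xcb
prologue: push r3 → mem[0xca]=0xbd, sp=0xca
body[0] mov  r1, #0xf7 → r1=0xf7
body[1] sub  r1, r3, r0 → r1=0x29
body[2] sub  r3, r0, #47 → r3=0x65
body[3] mov  r2, r1 → r2=0x29
epilogue: pop r3=0xbd, sp=0xcb
epilogue: pop r1=0xa1, sp=0xcc
r0: caller-saved, written=False
r1: callee-saved, written=True
r2: caller-saved, written=True
r4: callee-saved, written=False

SURVIVE = r0,r1,r4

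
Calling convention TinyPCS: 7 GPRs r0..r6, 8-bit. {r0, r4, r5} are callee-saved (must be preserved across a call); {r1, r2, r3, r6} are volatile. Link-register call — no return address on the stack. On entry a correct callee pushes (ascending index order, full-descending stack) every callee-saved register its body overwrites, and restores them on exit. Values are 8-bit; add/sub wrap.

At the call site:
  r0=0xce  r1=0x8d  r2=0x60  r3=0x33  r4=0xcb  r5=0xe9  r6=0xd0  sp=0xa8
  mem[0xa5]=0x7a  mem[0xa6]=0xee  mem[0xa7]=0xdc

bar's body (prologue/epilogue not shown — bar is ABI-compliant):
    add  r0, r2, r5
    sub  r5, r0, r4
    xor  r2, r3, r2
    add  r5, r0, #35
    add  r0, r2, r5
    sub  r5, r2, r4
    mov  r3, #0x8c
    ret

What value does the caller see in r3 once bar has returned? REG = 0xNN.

prologue: push r0 → mem[0xa7]=0xce, sp=0xa7
prologue: push r5 → mem[0xa6]=0xe9, sp=0xa6
body[0] add  r0, r2, r5 → r0=0x49
body[1] sub  r5, r0, r4 → r5=0x7e
body[2] xor  r2, r3, r2 → r2=0x53
body[3] add  r5, r0, #35 → r5=0x6c
body[4] add  r0, r2, r5 → r0=0xbf
body[5] sub  r5, r2, r4 → r5=0x88
body[6] mov  r3, #0x8c → r3=0x8c
epilogue: pop r5=0xe9, sp=0xa7
epilogue: pop r0=0xce, sp=0xa8
r3 is caller-saved → body value

REG = 0x8c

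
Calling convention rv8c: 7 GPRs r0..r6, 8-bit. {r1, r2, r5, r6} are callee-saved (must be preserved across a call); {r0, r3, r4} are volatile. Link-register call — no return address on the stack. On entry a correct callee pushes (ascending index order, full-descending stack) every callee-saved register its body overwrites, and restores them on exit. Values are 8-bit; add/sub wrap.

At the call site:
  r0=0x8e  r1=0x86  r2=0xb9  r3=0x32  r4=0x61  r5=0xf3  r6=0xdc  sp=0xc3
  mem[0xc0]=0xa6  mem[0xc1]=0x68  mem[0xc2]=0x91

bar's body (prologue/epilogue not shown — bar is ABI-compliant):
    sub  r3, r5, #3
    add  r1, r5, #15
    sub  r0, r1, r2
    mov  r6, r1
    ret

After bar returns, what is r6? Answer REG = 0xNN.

REG = 0xdc

prologue: push r1 -> mem[0xc2]=0x86, sp=0xc2
prologue: push r6 -> mem[0xc1]=0xdc, sp=0xc1
body[0] sub  r3, r5, #3 -> r3=0xf0
body[1] add  r1, r5, #15 -> r1=0x02
body[2] sub  r0, r1, r2 -> r0=0x49
body[3] mov  r6, r1 -> r6=0x02
epilogue: pop r6=0xdc, sp=0xc2
epilogue: pop r1=0x86, sp=0xc3
r6 is callee-saved -> restored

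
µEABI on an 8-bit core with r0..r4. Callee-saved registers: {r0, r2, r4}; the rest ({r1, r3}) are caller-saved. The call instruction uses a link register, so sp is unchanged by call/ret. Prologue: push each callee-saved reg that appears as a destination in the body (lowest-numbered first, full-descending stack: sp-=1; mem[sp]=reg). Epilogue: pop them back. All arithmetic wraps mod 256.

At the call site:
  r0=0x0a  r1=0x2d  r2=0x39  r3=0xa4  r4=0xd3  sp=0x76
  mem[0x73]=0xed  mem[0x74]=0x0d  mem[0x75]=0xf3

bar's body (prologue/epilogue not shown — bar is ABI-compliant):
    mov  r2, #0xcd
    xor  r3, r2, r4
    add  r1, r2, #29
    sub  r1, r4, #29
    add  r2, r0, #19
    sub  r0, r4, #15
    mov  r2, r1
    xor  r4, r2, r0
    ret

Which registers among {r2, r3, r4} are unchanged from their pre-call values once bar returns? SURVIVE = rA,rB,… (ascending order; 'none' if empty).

prologue: push r0 -> mem[0x75]=0x0a, sp=0x75
prologue: push r2 -> mem[0x74]=0x39, sp=0x74
prologue: push r4 -> mem[0x73]=0xd3, sp=0x73
body[0] mov  r2, #0xcd -> r2=0xcd
body[1] xor  r3, r2, r4 -> r3=0x1e
body[2] add  r1, r2, #29 -> r1=0xea
body[3] sub  r1, r4, #29 -> r1=0xb6
body[4] add  r2, r0, #19 -> r2=0x1d
body[5] sub  r0, r4, #15 -> r0=0xc4
body[6] mov  r2, r1 -> r2=0xb6
body[7] xor  r4, r2, r0 -> r4=0x72
epilogue: pop r4=0xd3, sp=0x74
epilogue: pop r2=0x39, sp=0x75
epilogue: pop r0=0x0a, sp=0x76
r2: callee-saved, written=True
r3: caller-saved, written=True
r4: callee-saved, written=True

SURVIVE = r2,r4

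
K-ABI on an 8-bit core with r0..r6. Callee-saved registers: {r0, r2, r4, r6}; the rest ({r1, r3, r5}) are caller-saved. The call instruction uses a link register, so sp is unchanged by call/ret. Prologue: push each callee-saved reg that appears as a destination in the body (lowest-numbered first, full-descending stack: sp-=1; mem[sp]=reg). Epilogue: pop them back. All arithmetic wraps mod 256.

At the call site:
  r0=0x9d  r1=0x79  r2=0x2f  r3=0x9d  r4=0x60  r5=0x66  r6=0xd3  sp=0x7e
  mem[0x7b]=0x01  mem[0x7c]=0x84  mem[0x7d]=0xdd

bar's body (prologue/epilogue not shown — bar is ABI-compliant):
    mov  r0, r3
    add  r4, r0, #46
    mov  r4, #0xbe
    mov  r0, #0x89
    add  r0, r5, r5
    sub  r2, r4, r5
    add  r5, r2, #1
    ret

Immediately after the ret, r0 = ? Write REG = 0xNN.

prologue: push r0 → mem[0x7d]=0x9d, sp=0x7d
prologue: push r2 → mem[0x7c]=0x2f, sp=0x7c
prologue: push r4 → mem[0x7b]=0x60, sp=0x7b
body[0] mov  r0, r3 → r0=0x9d
body[1] add  r4, r0, #46 → r4=0xcb
body[2] mov  r4, #0xbe → r4=0xbe
body[3] mov  r0, #0x89 → r0=0x89
body[4] add  r0, r5, r5 → r0=0xcc
body[5] sub  r2, r4, r5 → r2=0x58
body[6] add  r5, r2, #1 → r5=0x59
epilogue: pop r4=0x60, sp=0x7c
epilogue: pop r2=0x2f, sp=0x7d
epilogue: pop r0=0x9d, sp=0x7e
r0 is callee-saved → restored

REG = 0x9d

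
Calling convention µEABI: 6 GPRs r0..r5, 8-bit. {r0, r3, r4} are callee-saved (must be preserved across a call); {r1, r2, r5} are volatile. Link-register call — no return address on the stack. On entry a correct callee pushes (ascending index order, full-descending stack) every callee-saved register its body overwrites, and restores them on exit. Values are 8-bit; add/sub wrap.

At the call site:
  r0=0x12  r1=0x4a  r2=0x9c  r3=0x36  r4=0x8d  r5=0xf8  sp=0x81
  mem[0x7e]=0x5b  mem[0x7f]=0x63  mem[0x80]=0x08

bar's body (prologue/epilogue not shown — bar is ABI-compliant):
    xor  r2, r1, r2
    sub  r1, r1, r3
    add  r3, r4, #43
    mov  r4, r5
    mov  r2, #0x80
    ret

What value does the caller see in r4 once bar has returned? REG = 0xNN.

REG = 0x8d

prologue: push r3 -> mem[0x80]=0x36, sp=0x80
prologue: push r4 -> mem[0x7f]=0x8d, sp=0x7f
body[0] xor  r2, r1, r2 -> r2=0xd6
body[1] sub  r1, r1, r3 -> r1=0x14
body[2] add  r3, r4, #43 -> r3=0xb8
body[3] mov  r4, r5 -> r4=0xf8
body[4] mov  r2, #0x80 -> r2=0x80
epilogue: pop r4=0x8d, sp=0x80
epilogue: pop r3=0x36, sp=0x81
r4 is callee-saved -> restored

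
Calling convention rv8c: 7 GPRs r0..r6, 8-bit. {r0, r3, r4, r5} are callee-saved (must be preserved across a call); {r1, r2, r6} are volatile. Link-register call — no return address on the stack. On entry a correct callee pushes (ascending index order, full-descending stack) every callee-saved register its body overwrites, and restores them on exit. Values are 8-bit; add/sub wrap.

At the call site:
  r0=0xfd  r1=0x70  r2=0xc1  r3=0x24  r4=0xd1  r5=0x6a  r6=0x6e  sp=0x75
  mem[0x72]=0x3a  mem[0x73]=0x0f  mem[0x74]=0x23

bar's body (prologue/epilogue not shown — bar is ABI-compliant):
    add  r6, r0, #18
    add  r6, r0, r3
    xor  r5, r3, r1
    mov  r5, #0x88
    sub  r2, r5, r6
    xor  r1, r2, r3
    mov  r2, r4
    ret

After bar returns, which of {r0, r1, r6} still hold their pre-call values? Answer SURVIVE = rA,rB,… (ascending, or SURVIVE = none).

SURVIVE = r0

prologue: push r5 -> mem[0x74]=0x6a, sp=0x74
body[0] add  r6, r0, #18 -> r6=0x0f
body[1] add  r6, r0, r3 -> r6=0x21
body[2] xor  r5, r3, r1 -> r5=0x54
body[3] mov  r5, #0x88 -> r5=0x88
body[4] sub  r2, r5, r6 -> r2=0x67
body[5] xor  r1, r2, r3 -> r1=0x43
body[6] mov  r2, r4 -> r2=0xd1
epilogue: pop r5=0x6a, sp=0x75
r0: callee-saved, written=False
r1: caller-saved, written=True
r6: caller-saved, written=True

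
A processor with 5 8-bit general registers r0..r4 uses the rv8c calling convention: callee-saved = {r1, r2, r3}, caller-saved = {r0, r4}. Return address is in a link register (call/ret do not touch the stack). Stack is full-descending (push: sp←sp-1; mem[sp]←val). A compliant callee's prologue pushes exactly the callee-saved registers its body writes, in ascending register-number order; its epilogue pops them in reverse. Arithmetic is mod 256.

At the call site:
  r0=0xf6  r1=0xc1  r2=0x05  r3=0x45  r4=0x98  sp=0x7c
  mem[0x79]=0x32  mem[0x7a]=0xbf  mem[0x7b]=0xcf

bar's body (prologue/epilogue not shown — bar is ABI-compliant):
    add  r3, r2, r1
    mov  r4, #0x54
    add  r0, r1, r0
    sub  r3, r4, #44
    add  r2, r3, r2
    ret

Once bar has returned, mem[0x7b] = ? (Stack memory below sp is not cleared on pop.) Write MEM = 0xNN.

MEM = 0x05

prologue: push r2 → mem[0x7b]=0x05, sp=0x7b
prologue: push r3 → mem[0x7a]=0x45, sp=0x7a
body[0] add  r3, r2, r1 → r3=0xc6
body[1] mov  r4, #0x54 → r4=0x54
body[2] add  r0, r1, r0 → r0=0xb7
body[3] sub  r3, r4, #44 → r3=0x28
body[4] add  r2, r3, r2 → r2=0x2d
epilogue: pop r3=0x45, sp=0x7b
epilogue: pop r2=0x05, sp=0x7c
prologue pushed ['r2', 'r3'] at ['0x7b', '0x7a']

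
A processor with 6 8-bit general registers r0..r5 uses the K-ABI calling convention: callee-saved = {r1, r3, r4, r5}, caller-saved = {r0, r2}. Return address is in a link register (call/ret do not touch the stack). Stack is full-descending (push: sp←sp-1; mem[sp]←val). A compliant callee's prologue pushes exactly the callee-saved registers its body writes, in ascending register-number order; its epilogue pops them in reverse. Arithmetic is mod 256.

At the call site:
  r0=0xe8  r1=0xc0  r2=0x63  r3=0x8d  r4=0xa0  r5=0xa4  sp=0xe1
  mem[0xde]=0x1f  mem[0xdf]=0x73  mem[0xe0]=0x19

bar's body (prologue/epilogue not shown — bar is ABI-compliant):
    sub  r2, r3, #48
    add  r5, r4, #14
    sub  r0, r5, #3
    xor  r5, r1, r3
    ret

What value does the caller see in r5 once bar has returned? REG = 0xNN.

REG = 0xa4

prologue: push r5 → mem[0xe0]=0xa4, sp=0xe0
body[0] sub  r2, r3, #48 → r2=0x5d
body[1] add  r5, r4, #14 → r5=0xae
body[2] sub  r0, r5, #3 → r0=0xab
body[3] xor  r5, r1, r3 → r5=0x4d
epilogue: pop r5=0xa4, sp=0xe1
r5 is callee-saved → restored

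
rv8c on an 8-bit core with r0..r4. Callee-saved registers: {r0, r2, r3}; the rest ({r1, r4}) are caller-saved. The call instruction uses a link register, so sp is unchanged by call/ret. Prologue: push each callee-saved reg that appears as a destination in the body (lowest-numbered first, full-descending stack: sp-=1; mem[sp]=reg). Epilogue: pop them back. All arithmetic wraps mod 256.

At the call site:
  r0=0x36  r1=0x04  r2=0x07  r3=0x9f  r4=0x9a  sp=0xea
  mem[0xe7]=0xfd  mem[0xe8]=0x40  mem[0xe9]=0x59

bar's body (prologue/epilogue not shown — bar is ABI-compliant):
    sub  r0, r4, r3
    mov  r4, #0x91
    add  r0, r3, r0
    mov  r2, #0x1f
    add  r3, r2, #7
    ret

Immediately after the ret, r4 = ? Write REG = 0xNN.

REG = 0x91

prologue: push r0 -> mem[0xe9]=0x36, sp=0xe9
prologue: push r2 -> mem[0xe8]=0x07, sp=0xe8
prologue: push r3 -> mem[0xe7]=0x9f, sp=0xe7
body[0] sub  r0, r4, r3 -> r0=0xfb
body[1] mov  r4, #0x91 -> r4=0x91
body[2] add  r0, r3, r0 -> r0=0x9a
body[3] mov  r2, #0x1f -> r2=0x1f
body[4] add  r3, r2, #7 -> r3=0x26
epilogue: pop r3=0x9f, sp=0xe8
epilogue: pop r2=0x07, sp=0xe9
epilogue: pop r0=0x36, sp=0xea
r4 is caller-saved -> body value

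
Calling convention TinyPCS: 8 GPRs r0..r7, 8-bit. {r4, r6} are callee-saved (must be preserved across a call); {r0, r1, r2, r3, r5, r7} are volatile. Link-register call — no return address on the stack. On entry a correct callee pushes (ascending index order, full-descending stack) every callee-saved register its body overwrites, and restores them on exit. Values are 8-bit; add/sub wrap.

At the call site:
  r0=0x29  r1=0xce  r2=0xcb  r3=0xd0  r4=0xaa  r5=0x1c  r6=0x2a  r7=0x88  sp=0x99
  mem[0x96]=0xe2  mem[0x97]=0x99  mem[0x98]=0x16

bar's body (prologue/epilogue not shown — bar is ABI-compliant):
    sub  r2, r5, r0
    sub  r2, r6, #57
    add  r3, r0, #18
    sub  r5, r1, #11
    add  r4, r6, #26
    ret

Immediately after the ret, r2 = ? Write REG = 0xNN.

REG = 0xf1

prologue: push r4 -> mem[0x98]=0xaa, sp=0x98
body[0] sub  r2, r5, r0 -> r2=0xf3
body[1] sub  r2, r6, #57 -> r2=0xf1
body[2] add  r3, r0, #18 -> r3=0x3b
body[3] sub  r5, r1, #11 -> r5=0xc3
body[4] add  r4, r6, #26 -> r4=0x44
epilogue: pop r4=0xaa, sp=0x99
r2 is caller-saved -> body value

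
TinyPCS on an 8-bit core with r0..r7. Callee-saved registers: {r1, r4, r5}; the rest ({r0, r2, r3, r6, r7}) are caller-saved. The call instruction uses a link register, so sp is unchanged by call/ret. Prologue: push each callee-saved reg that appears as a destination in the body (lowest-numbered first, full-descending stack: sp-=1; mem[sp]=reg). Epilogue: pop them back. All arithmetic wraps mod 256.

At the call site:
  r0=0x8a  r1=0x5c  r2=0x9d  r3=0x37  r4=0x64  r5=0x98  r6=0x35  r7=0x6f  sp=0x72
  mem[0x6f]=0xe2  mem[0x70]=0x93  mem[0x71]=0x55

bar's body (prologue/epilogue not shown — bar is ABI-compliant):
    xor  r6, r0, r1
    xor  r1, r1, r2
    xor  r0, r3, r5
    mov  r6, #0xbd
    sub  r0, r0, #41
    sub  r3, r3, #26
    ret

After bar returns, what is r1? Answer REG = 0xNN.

REG = 0x5c

prologue: push r1 → mem[0x71]=0x5c, sp=0x71
body[0] xor  r6, r0, r1 → r6=0xd6
body[1] xor  r1, r1, r2 → r1=0xc1
body[2] xor  r0, r3, r5 → r0=0xaf
body[3] mov  r6, #0xbd → r6=0xbd
body[4] sub  r0, r0, #41 → r0=0x86
body[5] sub  r3, r3, #26 → r3=0x1d
epilogue: pop r1=0x5c, sp=0x72
r1 is callee-saved → restored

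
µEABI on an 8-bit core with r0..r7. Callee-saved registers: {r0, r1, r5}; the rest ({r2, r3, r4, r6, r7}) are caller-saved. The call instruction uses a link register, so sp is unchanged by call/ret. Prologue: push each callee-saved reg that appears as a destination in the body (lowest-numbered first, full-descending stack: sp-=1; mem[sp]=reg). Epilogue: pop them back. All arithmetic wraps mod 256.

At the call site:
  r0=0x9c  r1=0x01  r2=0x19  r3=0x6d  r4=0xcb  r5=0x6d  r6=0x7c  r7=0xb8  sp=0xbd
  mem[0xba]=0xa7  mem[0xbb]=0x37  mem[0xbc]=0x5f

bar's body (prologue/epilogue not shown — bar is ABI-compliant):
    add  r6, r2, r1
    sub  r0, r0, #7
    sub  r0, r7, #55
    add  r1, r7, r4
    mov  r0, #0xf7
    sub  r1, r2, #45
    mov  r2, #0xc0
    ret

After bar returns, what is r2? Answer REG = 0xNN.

REG = 0xc0

prologue: push r0 -> mem[0xbc]=0x9c, sp=0xbc
prologue: push r1 -> mem[0xbb]=0x01, sp=0xbb
body[0] add  r6, r2, r1 -> r6=0x1a
body[1] sub  r0, r0, #7 -> r0=0x95
body[2] sub  r0, r7, #55 -> r0=0x81
body[3] add  r1, r7, r4 -> r1=0x83
body[4] mov  r0, #0xf7 -> r0=0xf7
body[5] sub  r1, r2, #45 -> r1=0xec
body[6] mov  r2, #0xc0 -> r2=0xc0
epilogue: pop r1=0x01, sp=0xbc
epilogue: pop r0=0x9c, sp=0xbd
r2 is caller-saved -> body value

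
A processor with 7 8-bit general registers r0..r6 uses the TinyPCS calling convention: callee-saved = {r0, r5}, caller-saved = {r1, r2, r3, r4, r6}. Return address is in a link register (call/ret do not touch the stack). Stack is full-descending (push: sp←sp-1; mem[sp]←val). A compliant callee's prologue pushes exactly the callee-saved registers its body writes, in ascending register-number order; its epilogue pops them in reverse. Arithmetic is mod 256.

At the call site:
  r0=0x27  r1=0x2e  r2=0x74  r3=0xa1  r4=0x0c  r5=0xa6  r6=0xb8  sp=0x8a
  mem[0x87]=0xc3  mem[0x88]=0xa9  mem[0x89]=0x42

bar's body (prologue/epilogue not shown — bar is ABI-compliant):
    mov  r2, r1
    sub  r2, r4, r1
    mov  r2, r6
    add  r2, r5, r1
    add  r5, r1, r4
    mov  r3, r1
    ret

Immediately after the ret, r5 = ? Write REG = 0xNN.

REG = 0xa6

prologue: push r5 -> mem[0x89]=0xa6, sp=0x89
body[0] mov  r2, r1 -> r2=0x2e
body[1] sub  r2, r4, r1 -> r2=0xde
body[2] mov  r2, r6 -> r2=0xb8
body[3] add  r2, r5, r1 -> r2=0xd4
body[4] add  r5, r1, r4 -> r5=0x3a
body[5] mov  r3, r1 -> r3=0x2e
epilogue: pop r5=0xa6, sp=0x8a
r5 is callee-saved -> restored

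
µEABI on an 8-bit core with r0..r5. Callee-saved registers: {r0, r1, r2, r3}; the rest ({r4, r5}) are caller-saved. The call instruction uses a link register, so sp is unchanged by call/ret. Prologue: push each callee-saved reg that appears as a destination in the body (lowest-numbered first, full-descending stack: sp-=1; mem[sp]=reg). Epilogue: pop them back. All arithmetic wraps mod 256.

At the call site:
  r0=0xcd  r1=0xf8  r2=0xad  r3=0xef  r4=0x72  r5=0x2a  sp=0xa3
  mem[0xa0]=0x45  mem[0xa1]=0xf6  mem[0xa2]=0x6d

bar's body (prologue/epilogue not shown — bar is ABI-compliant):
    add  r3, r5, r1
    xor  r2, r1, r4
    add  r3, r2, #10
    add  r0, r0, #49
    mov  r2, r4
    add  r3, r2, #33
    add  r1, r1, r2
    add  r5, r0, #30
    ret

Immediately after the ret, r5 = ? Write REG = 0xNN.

REG = 0x1c

prologue: push r0 → mem[0xa2]=0xcd, sp=0xa2
prologue: push r1 → mem[0xa1]=0xf8, sp=0xa1
prologue: push r2 → mem[0xa0]=0xad, sp=0xa0
prologue: push r3 → mem[0x9f]=0xef, sp=0x9f
body[0] add  r3, r5, r1 → r3=0x22
body[1] xor  r2, r1, r4 → r2=0x8a
body[2] add  r3, r2, #10 → r3=0x94
body[3] add  r0, r0, #49 → r0=0xfe
body[4] mov  r2, r4 → r2=0x72
body[5] add  r3, r2, #33 → r3=0x93
body[6] add  r1, r1, r2 → r1=0x6a
body[7] add  r5, r0, #30 → r5=0x1c
epilogue: pop r3=0xef, sp=0xa0
epilogue: pop r2=0xad, sp=0xa1
epilogue: pop r1=0xf8, sp=0xa2
epilogue: pop r0=0xcd, sp=0xa3
r5 is caller-saved → body value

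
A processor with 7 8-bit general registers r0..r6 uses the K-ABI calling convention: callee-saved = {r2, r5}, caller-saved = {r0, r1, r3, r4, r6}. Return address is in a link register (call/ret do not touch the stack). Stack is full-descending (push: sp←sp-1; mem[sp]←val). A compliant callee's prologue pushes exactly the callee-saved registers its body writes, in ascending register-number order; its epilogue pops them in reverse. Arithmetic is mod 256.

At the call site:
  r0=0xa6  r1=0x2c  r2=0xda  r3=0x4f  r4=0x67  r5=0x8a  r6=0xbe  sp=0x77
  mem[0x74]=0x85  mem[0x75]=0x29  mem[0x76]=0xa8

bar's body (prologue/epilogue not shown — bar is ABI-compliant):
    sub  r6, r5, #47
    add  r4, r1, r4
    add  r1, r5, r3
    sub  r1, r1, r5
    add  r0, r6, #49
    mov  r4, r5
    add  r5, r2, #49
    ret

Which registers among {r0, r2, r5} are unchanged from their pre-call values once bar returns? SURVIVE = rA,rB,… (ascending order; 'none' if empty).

SURVIVE = r2,r5

prologue: push r5 → mem[0x76]=0x8a, sp=0x76
body[0] sub  r6, r5, #47 → r6=0x5b
body[1] add  r4, r1, r4 → r4=0x93
body[2] add  r1, r5, r3 → r1=0xd9
body[3] sub  r1, r1, r5 → r1=0x4f
body[4] add  r0, r6, #49 → r0=0x8c
body[5] mov  r4, r5 → r4=0x8a
body[6] add  r5, r2, #49 → r5=0x0b
epilogue: pop r5=0x8a, sp=0x77
r0: caller-saved, written=True
r2: callee-saved, written=False
r5: callee-saved, written=True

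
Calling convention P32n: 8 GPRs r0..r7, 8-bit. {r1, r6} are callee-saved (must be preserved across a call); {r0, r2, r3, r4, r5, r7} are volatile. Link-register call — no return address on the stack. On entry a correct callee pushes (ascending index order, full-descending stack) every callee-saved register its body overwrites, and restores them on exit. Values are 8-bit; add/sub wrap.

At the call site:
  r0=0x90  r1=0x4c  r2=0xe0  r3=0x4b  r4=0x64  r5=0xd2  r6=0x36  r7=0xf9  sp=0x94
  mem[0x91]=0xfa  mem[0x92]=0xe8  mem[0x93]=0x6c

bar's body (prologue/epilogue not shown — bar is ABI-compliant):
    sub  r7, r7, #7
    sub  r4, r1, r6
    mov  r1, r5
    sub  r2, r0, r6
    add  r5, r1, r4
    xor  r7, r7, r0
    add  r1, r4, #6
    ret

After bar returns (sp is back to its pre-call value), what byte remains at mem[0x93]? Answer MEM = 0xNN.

MEM = 0x4c

prologue: push r1 → mem[0x93]=0x4c, sp=0x93
body[0] sub  r7, r7, #7 → r7=0xf2
body[1] sub  r4, r1, r6 → r4=0x16
body[2] mov  r1, r5 → r1=0xd2
body[3] sub  r2, r0, r6 → r2=0x5a
body[4] add  r5, r1, r4 → r5=0xe8
body[5] xor  r7, r7, r0 → r7=0x62
body[6] add  r1, r4, #6 → r1=0x1c
epilogue: pop r1=0x4c, sp=0x94
prologue pushed ['r1'] at ['0x93']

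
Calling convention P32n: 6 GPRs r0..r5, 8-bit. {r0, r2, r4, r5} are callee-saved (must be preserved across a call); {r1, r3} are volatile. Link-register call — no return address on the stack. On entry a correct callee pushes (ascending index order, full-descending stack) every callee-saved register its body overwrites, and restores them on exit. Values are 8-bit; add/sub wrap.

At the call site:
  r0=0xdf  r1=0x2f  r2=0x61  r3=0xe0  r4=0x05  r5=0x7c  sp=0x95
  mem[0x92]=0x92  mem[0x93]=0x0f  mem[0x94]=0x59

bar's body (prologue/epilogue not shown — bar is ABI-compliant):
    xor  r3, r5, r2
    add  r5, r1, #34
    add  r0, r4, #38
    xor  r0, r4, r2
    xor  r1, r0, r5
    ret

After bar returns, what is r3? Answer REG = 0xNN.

REG = 0x1d

prologue: push r0 → mem[0x94]=0xdf, sp=0x94
prologue: push r5 → mem[0x93]=0x7c, sp=0x93
body[0] xor  r3, r5, r2 → r3=0x1d
body[1] add  r5, r1, #34 → r5=0x51
body[2] add  r0, r4, #38 → r0=0x2b
body[3] xor  r0, r4, r2 → r0=0x64
body[4] xor  r1, r0, r5 → r1=0x35
epilogue: pop r5=0x7c, sp=0x94
epilogue: pop r0=0xdf, sp=0x95
r3 is caller-saved → body value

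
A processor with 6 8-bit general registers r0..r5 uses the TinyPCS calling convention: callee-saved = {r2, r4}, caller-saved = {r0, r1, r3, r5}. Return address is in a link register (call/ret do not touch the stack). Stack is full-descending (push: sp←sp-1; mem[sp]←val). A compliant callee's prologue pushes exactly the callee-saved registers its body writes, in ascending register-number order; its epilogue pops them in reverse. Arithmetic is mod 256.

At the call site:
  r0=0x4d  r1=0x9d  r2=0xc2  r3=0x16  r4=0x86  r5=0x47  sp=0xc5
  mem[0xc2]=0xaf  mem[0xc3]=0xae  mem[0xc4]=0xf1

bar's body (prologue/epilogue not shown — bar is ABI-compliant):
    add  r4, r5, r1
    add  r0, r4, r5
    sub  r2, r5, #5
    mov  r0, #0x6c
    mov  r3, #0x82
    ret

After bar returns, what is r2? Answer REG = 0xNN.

REG = 0xc2

prologue: push r2 → mem[0xc4]=0xc2, sp=0xc4
prologue: push r4 → mem[0xc3]=0x86, sp=0xc3
body[0] add  r4, r5, r1 → r4=0xe4
body[1] add  r0, r4, r5 → r0=0x2b
body[2] sub  r2, r5, #5 → r2=0x42
body[3] mov  r0, #0x6c → r0=0x6c
body[4] mov  r3, #0x82 → r3=0x82
epilogue: pop r4=0x86, sp=0xc4
epilogue: pop r2=0xc2, sp=0xc5
r2 is callee-saved → restored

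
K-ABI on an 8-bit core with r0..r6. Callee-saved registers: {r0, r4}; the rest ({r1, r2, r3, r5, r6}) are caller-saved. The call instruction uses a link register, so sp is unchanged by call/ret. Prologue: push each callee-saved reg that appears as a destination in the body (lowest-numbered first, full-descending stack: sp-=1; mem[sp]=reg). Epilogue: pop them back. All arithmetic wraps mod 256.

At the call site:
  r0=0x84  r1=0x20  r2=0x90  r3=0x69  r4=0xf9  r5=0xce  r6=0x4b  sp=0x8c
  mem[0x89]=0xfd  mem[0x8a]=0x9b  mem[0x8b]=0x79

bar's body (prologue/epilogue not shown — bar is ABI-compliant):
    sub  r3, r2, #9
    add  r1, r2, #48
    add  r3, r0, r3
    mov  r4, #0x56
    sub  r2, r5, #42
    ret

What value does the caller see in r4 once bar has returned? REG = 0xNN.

REG = 0xf9

prologue: push r4 → mem[0x8b]=0xf9, sp=0x8b
body[0] sub  r3, r2, #9 → r3=0x87
body[1] add  r1, r2, #48 → r1=0xc0
body[2] add  r3, r0, r3 → r3=0x0b
body[3] mov  r4, #0x56 → r4=0x56
body[4] sub  r2, r5, #42 → r2=0xa4
epilogue: pop r4=0xf9, sp=0x8c
r4 is callee-saved → restored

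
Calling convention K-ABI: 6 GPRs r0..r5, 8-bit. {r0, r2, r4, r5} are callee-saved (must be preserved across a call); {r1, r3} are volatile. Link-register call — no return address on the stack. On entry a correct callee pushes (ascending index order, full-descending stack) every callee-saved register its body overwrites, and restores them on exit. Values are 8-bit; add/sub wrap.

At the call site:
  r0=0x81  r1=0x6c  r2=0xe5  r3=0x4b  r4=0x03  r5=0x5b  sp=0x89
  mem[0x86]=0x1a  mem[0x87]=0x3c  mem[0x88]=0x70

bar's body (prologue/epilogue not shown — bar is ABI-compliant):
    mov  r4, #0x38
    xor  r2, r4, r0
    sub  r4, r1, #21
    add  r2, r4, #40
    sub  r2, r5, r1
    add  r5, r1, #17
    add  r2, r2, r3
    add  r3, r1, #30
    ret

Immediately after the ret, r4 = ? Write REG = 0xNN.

prologue: push r2 → mem[0x88]=0xe5, sp=0x88
prologue: push r4 → mem[0x87]=0x03, sp=0x87
prologue: push r5 → mem[0x86]=0x5b, sp=0x86
body[0] mov  r4, #0x38 → r4=0x38
body[1] xor  r2, r4, r0 → r2=0xb9
body[2] sub  r4, r1, #21 → r4=0x57
body[3] add  r2, r4, #40 → r2=0x7f
body[4] sub  r2, r5, r1 → r2=0xef
body[5] add  r5, r1, #17 → r5=0x7d
body[6] add  r2, r2, r3 → r2=0x3a
body[7] add  r3, r1, #30 → r3=0x8a
epilogue: pop r5=0x5b, sp=0x87
epilogue: pop r4=0x03, sp=0x88
epilogue: pop r2=0xe5, sp=0x89
r4 is callee-saved → restored

REG = 0x03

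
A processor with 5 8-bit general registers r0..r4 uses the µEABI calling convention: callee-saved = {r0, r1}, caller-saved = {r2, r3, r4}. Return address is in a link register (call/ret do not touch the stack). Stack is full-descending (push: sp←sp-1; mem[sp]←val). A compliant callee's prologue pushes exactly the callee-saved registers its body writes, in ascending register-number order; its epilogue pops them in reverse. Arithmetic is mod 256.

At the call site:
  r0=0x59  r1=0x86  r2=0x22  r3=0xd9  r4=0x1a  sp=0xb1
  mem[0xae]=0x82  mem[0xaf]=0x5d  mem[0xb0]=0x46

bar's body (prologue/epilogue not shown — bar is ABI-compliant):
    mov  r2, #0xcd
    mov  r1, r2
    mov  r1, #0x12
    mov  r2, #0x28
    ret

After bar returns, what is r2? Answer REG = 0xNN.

prologue: push r1 → mem[0xb0]=0x86, sp=0xb0
body[0] mov  r2, #0xcd → r2=0xcd
body[1] mov  r1, r2 → r1=0xcd
body[2] mov  r1, #0x12 → r1=0x12
body[3] mov  r2, #0x28 → r2=0x28
epilogue: pop r1=0x86, sp=0xb1
r2 is caller-saved → body value

REG = 0x28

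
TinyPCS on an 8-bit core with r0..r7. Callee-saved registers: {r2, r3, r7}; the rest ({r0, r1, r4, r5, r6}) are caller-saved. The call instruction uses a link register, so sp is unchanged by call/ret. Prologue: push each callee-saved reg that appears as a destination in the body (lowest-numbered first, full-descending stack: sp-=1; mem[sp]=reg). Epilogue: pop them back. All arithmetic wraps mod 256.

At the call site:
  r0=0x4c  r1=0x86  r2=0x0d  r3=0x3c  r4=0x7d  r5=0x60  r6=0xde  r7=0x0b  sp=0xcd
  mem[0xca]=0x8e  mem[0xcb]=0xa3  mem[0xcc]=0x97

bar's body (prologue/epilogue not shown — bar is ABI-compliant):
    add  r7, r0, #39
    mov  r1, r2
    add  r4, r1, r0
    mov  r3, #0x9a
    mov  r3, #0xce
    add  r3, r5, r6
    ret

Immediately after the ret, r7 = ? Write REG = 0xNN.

REG = 0x0b

prologue: push r3 -> mem[0xcc]=0x3c, sp=0xcc
prologue: push r7 -> mem[0xcb]=0x0b, sp=0xcb
body[0] add  r7, r0, #39 -> r7=0x73
body[1] mov  r1, r2 -> r1=0x0d
body[2] add  r4, r1, r0 -> r4=0x59
body[3] mov  r3, #0x9a -> r3=0x9a
body[4] mov  r3, #0xce -> r3=0xce
body[5] add  r3, r5, r6 -> r3=0x3e
epilogue: pop r7=0x0b, sp=0xcc
epilogue: pop r3=0x3c, sp=0xcd
r7 is callee-saved -> restored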